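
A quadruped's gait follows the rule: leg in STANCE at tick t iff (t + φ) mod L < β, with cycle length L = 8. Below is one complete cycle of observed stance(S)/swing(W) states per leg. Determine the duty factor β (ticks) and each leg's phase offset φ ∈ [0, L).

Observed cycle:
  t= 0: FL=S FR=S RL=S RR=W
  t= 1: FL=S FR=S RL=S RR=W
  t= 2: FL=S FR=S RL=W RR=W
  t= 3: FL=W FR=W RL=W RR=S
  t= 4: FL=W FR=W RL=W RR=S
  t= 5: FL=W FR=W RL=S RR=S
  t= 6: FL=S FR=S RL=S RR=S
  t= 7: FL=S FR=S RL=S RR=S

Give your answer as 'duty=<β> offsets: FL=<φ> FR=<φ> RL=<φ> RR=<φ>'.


duty β = stance ticks per leg = 5
FL: stance ticks = 5; W→S at t=6 → φ=2
FR: stance ticks = 5; W→S at t=6 → φ=2
RL: stance ticks = 5; W→S at t=5 → φ=3
RR: stance ticks = 5; W→S at t=3 → φ=5

duty=5 offsets: FL=2 FR=2 RL=3 RR=5


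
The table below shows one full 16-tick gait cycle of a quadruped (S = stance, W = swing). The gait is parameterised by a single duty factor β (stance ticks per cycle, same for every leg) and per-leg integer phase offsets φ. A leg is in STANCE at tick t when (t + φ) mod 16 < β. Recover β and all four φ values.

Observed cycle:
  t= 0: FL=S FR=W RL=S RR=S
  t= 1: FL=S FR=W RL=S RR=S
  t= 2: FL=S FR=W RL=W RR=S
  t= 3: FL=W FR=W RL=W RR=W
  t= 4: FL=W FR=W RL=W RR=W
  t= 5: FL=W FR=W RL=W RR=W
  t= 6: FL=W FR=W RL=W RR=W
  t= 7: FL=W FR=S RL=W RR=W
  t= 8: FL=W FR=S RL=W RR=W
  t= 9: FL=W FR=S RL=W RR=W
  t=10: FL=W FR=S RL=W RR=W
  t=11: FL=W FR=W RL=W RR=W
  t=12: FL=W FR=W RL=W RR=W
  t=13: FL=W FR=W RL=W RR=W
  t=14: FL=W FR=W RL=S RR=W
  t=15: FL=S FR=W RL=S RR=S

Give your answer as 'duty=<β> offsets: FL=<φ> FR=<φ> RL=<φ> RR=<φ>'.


duty β = stance ticks per leg = 4
FL: stance ticks = 4; W→S at t=15 → φ=1
FR: stance ticks = 4; W→S at t=7 → φ=9
RL: stance ticks = 4; W→S at t=14 → φ=2
RR: stance ticks = 4; W→S at t=15 → φ=1

duty=4 offsets: FL=1 FR=9 RL=2 RR=1


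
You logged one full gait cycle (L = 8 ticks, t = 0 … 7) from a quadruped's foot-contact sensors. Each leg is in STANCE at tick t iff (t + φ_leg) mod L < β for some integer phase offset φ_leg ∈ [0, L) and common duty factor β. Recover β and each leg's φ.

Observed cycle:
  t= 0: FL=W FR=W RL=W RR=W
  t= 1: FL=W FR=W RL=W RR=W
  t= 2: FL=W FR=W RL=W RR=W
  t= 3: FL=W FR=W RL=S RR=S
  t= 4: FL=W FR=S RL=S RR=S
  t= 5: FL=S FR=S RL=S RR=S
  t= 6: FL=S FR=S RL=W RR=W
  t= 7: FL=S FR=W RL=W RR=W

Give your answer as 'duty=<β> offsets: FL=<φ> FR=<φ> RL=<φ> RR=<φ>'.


duty=3 offsets: FL=3 FR=4 RL=5 RR=5

duty β = stance ticks per leg = 3
FL: stance ticks = 3; W→S at t=5 → φ=3
FR: stance ticks = 3; W→S at t=4 → φ=4
RL: stance ticks = 3; W→S at t=3 → φ=5
RR: stance ticks = 3; W→S at t=3 → φ=5


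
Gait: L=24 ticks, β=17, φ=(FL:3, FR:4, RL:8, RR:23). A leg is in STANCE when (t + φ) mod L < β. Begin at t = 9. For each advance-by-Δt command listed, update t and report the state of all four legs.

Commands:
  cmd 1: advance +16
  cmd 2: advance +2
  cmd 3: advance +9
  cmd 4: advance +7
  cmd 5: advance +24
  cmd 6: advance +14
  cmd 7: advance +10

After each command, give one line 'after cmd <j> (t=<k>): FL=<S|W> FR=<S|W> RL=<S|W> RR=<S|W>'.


start t=9: FL=S FR=S RL=W RR=S
cmd 1: advance +16 → t=25, phase=(4,5,9,0) → FL=S FR=S RL=S RR=S
cmd 2: advance +2 → t=27, phase=(6,7,11,2) → FL=S FR=S RL=S RR=S
cmd 3: advance +9 → t=36, phase=(15,16,20,11) → FL=S FR=S RL=W RR=S
cmd 4: advance +7 → t=43, phase=(22,23,3,18) → FL=W FR=W RL=S RR=W
cmd 5: advance +24 → t=67, phase=(22,23,3,18) → FL=W FR=W RL=S RR=W
cmd 6: advance +14 → t=81, phase=(12,13,17,8) → FL=S FR=S RL=W RR=S
cmd 7: advance +10 → t=91, phase=(22,23,3,18) → FL=W FR=W RL=S RR=W

after cmd 1 (t=25): FL=S FR=S RL=S RR=S
after cmd 2 (t=27): FL=S FR=S RL=S RR=S
after cmd 3 (t=36): FL=S FR=S RL=W RR=S
after cmd 4 (t=43): FL=W FR=W RL=S RR=W
after cmd 5 (t=67): FL=W FR=W RL=S RR=W
after cmd 6 (t=81): FL=S FR=S RL=W RR=S
after cmd 7 (t=91): FL=W FR=W RL=S RR=W


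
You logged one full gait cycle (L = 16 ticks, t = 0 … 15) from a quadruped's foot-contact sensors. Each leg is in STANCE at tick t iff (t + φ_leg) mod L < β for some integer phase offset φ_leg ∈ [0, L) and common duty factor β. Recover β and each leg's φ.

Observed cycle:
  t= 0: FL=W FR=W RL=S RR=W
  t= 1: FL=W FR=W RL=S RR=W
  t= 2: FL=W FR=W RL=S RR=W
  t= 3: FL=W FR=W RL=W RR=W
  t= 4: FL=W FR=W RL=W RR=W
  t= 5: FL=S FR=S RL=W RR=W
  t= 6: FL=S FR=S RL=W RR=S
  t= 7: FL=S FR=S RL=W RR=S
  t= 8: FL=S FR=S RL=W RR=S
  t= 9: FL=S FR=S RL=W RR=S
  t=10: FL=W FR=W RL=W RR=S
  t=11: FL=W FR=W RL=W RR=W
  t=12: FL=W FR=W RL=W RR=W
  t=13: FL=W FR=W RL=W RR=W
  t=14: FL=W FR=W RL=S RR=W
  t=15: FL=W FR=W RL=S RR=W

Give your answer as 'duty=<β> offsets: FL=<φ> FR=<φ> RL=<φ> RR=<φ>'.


duty β = stance ticks per leg = 5
FL: stance ticks = 5; W→S at t=5 → φ=11
FR: stance ticks = 5; W→S at t=5 → φ=11
RL: stance ticks = 5; W→S at t=14 → φ=2
RR: stance ticks = 5; W→S at t=6 → φ=10

duty=5 offsets: FL=11 FR=11 RL=2 RR=10


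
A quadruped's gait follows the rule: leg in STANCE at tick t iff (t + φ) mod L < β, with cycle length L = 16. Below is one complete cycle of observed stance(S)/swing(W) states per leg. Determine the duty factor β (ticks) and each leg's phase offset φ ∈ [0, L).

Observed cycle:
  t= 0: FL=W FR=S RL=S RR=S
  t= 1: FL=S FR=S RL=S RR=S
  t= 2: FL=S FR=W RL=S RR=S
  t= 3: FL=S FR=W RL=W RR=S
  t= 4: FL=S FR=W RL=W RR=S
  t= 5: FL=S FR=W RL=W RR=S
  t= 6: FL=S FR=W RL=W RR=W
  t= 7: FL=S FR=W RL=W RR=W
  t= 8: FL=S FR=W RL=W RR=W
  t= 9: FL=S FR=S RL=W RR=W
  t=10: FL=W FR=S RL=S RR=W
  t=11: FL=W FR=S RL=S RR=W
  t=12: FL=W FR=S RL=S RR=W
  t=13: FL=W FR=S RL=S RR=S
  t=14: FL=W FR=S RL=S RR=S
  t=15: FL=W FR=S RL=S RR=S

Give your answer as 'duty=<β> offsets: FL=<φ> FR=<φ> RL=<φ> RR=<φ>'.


duty=9 offsets: FL=15 FR=7 RL=6 RR=3

duty β = stance ticks per leg = 9
FL: stance ticks = 9; W→S at t=1 → φ=15
FR: stance ticks = 9; W→S at t=9 → φ=7
RL: stance ticks = 9; W→S at t=10 → φ=6
RR: stance ticks = 9; W→S at t=13 → φ=3


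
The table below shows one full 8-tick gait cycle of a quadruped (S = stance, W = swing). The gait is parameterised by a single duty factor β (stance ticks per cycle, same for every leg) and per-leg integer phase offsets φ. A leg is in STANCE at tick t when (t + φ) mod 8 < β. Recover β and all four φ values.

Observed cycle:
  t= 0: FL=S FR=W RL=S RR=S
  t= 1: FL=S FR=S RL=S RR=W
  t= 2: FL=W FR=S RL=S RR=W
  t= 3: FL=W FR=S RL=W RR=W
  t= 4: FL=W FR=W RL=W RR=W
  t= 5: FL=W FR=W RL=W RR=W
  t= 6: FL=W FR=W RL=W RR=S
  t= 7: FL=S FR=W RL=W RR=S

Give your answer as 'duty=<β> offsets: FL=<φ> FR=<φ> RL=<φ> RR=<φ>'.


duty=3 offsets: FL=1 FR=7 RL=0 RR=2

duty β = stance ticks per leg = 3
FL: stance ticks = 3; W→S at t=7 → φ=1
FR: stance ticks = 3; W→S at t=1 → φ=7
RL: stance ticks = 3; W→S at t=0 → φ=0
RR: stance ticks = 3; W→S at t=6 → φ=2


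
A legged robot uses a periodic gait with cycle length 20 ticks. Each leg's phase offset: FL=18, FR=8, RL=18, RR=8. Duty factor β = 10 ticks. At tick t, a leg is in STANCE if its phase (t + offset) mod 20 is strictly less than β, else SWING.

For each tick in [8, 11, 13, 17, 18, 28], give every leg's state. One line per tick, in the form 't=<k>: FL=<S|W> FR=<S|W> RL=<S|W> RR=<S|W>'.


t=8: phase=(6,16,6,16) vs β=10 → FL=S FR=W RL=S RR=W
t=11: phase=(9,19,9,19) vs β=10 → FL=S FR=W RL=S RR=W
t=13: phase=(11,1,11,1) vs β=10 → FL=W FR=S RL=W RR=S
t=17: phase=(15,5,15,5) vs β=10 → FL=W FR=S RL=W RR=S
t=18: phase=(16,6,16,6) vs β=10 → FL=W FR=S RL=W RR=S
t=28: phase=(6,16,6,16) vs β=10 → FL=S FR=W RL=S RR=W

t=8: FL=S FR=W RL=S RR=W
t=11: FL=S FR=W RL=S RR=W
t=13: FL=W FR=S RL=W RR=S
t=17: FL=W FR=S RL=W RR=S
t=18: FL=W FR=S RL=W RR=S
t=28: FL=S FR=W RL=S RR=W


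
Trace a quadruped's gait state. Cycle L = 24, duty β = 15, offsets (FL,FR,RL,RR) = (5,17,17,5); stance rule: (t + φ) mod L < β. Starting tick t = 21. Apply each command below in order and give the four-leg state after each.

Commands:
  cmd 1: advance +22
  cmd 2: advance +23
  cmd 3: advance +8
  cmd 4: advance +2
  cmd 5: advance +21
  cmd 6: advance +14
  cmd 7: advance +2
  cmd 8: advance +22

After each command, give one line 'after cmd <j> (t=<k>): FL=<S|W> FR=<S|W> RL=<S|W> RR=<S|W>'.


after cmd 1 (t=43): FL=S FR=S RL=S RR=S
after cmd 2 (t=66): FL=W FR=S RL=S RR=W
after cmd 3 (t=74): FL=S FR=W RL=W RR=S
after cmd 4 (t=76): FL=S FR=W RL=W RR=S
after cmd 5 (t=97): FL=S FR=W RL=W RR=S
after cmd 6 (t=111): FL=W FR=S RL=S RR=W
after cmd 7 (t=113): FL=W FR=S RL=S RR=W
after cmd 8 (t=135): FL=W FR=S RL=S RR=W

start t=21: FL=S FR=S RL=S RR=S
cmd 1: advance +22 → t=43, phase=(0,12,12,0) → FL=S FR=S RL=S RR=S
cmd 2: advance +23 → t=66, phase=(23,11,11,23) → FL=W FR=S RL=S RR=W
cmd 3: advance +8 → t=74, phase=(7,19,19,7) → FL=S FR=W RL=W RR=S
cmd 4: advance +2 → t=76, phase=(9,21,21,9) → FL=S FR=W RL=W RR=S
cmd 5: advance +21 → t=97, phase=(6,18,18,6) → FL=S FR=W RL=W RR=S
cmd 6: advance +14 → t=111, phase=(20,8,8,20) → FL=W FR=S RL=S RR=W
cmd 7: advance +2 → t=113, phase=(22,10,10,22) → FL=W FR=S RL=S RR=W
cmd 8: advance +22 → t=135, phase=(20,8,8,20) → FL=W FR=S RL=S RR=W


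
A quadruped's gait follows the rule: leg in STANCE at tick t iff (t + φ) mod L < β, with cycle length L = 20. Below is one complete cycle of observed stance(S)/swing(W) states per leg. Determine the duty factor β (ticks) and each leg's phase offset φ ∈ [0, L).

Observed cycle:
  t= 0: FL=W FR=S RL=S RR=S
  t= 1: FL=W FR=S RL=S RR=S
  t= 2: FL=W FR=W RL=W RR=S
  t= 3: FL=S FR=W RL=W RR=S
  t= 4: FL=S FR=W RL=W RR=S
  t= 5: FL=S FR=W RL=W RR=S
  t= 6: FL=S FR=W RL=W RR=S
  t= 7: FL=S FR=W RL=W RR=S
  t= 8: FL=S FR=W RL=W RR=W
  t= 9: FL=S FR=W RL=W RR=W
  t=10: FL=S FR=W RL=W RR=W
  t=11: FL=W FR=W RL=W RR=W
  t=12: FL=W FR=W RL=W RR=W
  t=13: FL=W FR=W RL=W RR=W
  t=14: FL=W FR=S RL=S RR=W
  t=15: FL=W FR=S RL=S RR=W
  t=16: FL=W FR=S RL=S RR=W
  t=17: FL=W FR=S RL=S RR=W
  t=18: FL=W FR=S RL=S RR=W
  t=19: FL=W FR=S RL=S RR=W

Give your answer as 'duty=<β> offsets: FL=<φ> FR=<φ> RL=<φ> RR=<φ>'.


duty β = stance ticks per leg = 8
FL: stance ticks = 8; W→S at t=3 → φ=17
FR: stance ticks = 8; W→S at t=14 → φ=6
RL: stance ticks = 8; W→S at t=14 → φ=6
RR: stance ticks = 8; W→S at t=0 → φ=0

duty=8 offsets: FL=17 FR=6 RL=6 RR=0


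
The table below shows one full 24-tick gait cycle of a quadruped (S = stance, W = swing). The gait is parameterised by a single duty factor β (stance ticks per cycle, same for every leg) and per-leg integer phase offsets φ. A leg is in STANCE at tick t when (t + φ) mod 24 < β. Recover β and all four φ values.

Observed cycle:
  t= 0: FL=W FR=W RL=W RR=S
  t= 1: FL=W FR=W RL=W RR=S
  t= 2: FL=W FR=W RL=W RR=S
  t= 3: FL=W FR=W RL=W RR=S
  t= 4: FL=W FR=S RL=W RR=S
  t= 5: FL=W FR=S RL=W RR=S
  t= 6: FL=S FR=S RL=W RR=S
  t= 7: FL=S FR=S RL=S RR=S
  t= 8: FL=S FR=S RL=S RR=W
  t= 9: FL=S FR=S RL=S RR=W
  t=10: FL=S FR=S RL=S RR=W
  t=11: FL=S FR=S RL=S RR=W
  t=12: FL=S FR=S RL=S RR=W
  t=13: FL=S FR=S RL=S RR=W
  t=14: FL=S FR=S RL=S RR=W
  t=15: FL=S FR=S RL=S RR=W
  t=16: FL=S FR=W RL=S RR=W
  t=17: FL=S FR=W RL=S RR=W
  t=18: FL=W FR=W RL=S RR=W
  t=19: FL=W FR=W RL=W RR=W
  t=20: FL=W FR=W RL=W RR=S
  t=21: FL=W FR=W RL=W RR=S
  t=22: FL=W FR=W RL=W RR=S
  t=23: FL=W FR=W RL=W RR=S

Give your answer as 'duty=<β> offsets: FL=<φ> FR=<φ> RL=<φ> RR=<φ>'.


duty=12 offsets: FL=18 FR=20 RL=17 RR=4

duty β = stance ticks per leg = 12
FL: stance ticks = 12; W→S at t=6 → φ=18
FR: stance ticks = 12; W→S at t=4 → φ=20
RL: stance ticks = 12; W→S at t=7 → φ=17
RR: stance ticks = 12; W→S at t=20 → φ=4


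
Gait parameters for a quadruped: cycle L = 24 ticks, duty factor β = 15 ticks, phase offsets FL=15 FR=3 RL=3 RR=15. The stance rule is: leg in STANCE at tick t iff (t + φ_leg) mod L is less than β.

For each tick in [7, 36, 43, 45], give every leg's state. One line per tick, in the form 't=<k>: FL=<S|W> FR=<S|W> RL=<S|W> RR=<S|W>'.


t=7: phase=(22,10,10,22) vs β=15 → FL=W FR=S RL=S RR=W
t=36: phase=(3,15,15,3) vs β=15 → FL=S FR=W RL=W RR=S
t=43: phase=(10,22,22,10) vs β=15 → FL=S FR=W RL=W RR=S
t=45: phase=(12,0,0,12) vs β=15 → FL=S FR=S RL=S RR=S

t=7: FL=W FR=S RL=S RR=W
t=36: FL=S FR=W RL=W RR=S
t=43: FL=S FR=W RL=W RR=S
t=45: FL=S FR=S RL=S RR=S


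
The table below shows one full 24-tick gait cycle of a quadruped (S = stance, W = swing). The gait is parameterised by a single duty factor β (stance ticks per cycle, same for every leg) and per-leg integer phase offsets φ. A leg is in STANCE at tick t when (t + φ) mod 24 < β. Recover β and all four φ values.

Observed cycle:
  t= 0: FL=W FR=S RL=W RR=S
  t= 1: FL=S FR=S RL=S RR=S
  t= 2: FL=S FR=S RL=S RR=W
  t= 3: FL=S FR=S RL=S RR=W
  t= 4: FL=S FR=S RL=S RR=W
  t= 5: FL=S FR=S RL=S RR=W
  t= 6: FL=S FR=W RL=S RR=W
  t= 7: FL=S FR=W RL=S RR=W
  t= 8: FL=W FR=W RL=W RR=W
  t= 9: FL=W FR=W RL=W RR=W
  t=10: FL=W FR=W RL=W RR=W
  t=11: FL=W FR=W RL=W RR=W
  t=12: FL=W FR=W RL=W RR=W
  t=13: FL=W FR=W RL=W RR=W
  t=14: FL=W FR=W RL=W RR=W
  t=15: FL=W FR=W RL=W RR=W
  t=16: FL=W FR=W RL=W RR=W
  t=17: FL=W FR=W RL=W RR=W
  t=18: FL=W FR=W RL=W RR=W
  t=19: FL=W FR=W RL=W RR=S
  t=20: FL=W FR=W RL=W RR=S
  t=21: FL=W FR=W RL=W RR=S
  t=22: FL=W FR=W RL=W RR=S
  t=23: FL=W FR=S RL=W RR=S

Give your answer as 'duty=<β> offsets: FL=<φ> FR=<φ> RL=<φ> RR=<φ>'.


duty β = stance ticks per leg = 7
FL: stance ticks = 7; W→S at t=1 → φ=23
FR: stance ticks = 7; W→S at t=23 → φ=1
RL: stance ticks = 7; W→S at t=1 → φ=23
RR: stance ticks = 7; W→S at t=19 → φ=5

duty=7 offsets: FL=23 FR=1 RL=23 RR=5


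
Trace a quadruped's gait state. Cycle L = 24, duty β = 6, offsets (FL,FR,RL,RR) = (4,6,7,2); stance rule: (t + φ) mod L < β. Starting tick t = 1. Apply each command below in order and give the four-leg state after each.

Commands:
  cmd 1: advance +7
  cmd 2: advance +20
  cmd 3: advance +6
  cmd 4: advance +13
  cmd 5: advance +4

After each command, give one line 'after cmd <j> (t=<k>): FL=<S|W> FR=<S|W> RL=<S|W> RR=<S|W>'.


after cmd 1 (t=8): FL=W FR=W RL=W RR=W
after cmd 2 (t=28): FL=W FR=W RL=W RR=W
after cmd 3 (t=34): FL=W FR=W RL=W RR=W
after cmd 4 (t=47): FL=S FR=S RL=W RR=S
after cmd 5 (t=51): FL=W FR=W RL=W RR=S

start t=1: FL=S FR=W RL=W RR=S
cmd 1: advance +7 → t=8, phase=(12,14,15,10) → FL=W FR=W RL=W RR=W
cmd 2: advance +20 → t=28, phase=(8,10,11,6) → FL=W FR=W RL=W RR=W
cmd 3: advance +6 → t=34, phase=(14,16,17,12) → FL=W FR=W RL=W RR=W
cmd 4: advance +13 → t=47, phase=(3,5,6,1) → FL=S FR=S RL=W RR=S
cmd 5: advance +4 → t=51, phase=(7,9,10,5) → FL=W FR=W RL=W RR=S


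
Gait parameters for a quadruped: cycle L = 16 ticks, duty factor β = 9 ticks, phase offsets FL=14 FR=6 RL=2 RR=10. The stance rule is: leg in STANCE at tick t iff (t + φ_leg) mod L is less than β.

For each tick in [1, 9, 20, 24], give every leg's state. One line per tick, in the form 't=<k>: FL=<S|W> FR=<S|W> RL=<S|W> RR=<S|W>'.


t=1: phase=(15,7,3,11) vs β=9 → FL=W FR=S RL=S RR=W
t=9: phase=(7,15,11,3) vs β=9 → FL=S FR=W RL=W RR=S
t=20: phase=(2,10,6,14) vs β=9 → FL=S FR=W RL=S RR=W
t=24: phase=(6,14,10,2) vs β=9 → FL=S FR=W RL=W RR=S

t=1: FL=W FR=S RL=S RR=W
t=9: FL=S FR=W RL=W RR=S
t=20: FL=S FR=W RL=S RR=W
t=24: FL=S FR=W RL=W RR=S


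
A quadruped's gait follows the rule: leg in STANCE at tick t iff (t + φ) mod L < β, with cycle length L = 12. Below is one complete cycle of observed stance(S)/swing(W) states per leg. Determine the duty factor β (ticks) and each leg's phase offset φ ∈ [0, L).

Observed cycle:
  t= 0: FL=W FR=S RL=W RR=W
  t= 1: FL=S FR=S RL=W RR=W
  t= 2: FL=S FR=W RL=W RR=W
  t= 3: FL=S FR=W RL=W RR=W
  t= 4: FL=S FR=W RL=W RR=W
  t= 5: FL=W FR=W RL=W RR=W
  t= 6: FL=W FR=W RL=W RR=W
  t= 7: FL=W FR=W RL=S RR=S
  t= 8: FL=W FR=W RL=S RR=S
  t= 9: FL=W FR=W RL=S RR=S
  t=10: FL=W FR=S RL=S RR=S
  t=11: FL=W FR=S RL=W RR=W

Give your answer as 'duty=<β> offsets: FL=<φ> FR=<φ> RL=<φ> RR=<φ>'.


duty=4 offsets: FL=11 FR=2 RL=5 RR=5

duty β = stance ticks per leg = 4
FL: stance ticks = 4; W→S at t=1 → φ=11
FR: stance ticks = 4; W→S at t=10 → φ=2
RL: stance ticks = 4; W→S at t=7 → φ=5
RR: stance ticks = 4; W→S at t=7 → φ=5


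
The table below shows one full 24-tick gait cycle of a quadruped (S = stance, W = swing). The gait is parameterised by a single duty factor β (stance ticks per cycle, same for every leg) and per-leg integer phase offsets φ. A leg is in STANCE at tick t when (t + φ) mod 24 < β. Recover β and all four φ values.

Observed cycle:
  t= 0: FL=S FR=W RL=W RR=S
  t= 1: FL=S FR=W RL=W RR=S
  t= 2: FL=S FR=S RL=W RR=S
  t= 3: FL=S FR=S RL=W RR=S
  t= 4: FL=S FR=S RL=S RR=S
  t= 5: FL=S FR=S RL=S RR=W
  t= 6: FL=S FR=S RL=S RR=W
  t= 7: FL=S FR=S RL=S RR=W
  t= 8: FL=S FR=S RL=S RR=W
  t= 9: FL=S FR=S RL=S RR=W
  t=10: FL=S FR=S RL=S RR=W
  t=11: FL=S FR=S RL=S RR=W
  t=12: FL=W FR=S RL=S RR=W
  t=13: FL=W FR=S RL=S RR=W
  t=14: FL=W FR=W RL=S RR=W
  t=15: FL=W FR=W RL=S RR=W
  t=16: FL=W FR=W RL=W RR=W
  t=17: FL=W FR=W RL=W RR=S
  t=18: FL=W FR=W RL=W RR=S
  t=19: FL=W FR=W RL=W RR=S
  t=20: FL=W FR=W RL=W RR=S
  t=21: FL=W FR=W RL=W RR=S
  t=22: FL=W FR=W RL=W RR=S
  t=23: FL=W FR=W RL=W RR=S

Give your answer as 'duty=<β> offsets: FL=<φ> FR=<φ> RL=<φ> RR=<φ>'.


duty=12 offsets: FL=0 FR=22 RL=20 RR=7

duty β = stance ticks per leg = 12
FL: stance ticks = 12; W→S at t=0 → φ=0
FR: stance ticks = 12; W→S at t=2 → φ=22
RL: stance ticks = 12; W→S at t=4 → φ=20
RR: stance ticks = 12; W→S at t=17 → φ=7


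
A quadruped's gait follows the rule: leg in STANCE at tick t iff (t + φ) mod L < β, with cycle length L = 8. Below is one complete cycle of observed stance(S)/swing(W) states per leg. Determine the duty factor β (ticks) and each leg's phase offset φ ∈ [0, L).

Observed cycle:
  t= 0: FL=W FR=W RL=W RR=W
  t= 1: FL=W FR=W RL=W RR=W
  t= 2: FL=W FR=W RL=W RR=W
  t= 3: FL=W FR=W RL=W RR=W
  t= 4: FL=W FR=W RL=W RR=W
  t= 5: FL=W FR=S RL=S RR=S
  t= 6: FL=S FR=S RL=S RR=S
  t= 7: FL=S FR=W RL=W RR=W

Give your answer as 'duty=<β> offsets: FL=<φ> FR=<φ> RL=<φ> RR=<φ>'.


duty β = stance ticks per leg = 2
FL: stance ticks = 2; W→S at t=6 → φ=2
FR: stance ticks = 2; W→S at t=5 → φ=3
RL: stance ticks = 2; W→S at t=5 → φ=3
RR: stance ticks = 2; W→S at t=5 → φ=3

duty=2 offsets: FL=2 FR=3 RL=3 RR=3


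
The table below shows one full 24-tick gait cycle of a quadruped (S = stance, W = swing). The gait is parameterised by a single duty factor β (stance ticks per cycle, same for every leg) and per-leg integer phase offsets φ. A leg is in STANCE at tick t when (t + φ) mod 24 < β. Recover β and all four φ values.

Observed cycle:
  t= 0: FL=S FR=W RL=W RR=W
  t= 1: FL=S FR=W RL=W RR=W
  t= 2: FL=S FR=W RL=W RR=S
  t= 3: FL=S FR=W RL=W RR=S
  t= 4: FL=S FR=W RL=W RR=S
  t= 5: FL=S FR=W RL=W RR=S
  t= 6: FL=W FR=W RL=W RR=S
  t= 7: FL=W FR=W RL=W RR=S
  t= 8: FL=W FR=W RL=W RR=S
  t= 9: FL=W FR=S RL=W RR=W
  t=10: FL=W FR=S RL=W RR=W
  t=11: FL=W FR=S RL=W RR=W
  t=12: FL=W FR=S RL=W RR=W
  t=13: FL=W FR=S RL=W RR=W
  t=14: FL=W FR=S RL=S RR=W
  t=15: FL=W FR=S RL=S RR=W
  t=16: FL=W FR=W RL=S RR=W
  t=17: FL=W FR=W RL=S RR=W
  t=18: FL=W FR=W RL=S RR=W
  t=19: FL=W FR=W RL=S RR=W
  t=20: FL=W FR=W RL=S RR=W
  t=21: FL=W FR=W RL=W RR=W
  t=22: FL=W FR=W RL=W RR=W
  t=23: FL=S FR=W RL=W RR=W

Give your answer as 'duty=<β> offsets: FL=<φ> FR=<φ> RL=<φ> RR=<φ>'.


duty β = stance ticks per leg = 7
FL: stance ticks = 7; W→S at t=23 → φ=1
FR: stance ticks = 7; W→S at t=9 → φ=15
RL: stance ticks = 7; W→S at t=14 → φ=10
RR: stance ticks = 7; W→S at t=2 → φ=22

duty=7 offsets: FL=1 FR=15 RL=10 RR=22


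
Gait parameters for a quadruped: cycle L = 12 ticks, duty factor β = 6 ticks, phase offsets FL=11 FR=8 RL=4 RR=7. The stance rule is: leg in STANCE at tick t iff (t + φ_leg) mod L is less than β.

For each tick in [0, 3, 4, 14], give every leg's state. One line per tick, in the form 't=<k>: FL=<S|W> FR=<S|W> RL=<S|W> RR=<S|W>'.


t=0: phase=(11,8,4,7) vs β=6 → FL=W FR=W RL=S RR=W
t=3: phase=(2,11,7,10) vs β=6 → FL=S FR=W RL=W RR=W
t=4: phase=(3,0,8,11) vs β=6 → FL=S FR=S RL=W RR=W
t=14: phase=(1,10,6,9) vs β=6 → FL=S FR=W RL=W RR=W

t=0: FL=W FR=W RL=S RR=W
t=3: FL=S FR=W RL=W RR=W
t=4: FL=S FR=S RL=W RR=W
t=14: FL=S FR=W RL=W RR=W


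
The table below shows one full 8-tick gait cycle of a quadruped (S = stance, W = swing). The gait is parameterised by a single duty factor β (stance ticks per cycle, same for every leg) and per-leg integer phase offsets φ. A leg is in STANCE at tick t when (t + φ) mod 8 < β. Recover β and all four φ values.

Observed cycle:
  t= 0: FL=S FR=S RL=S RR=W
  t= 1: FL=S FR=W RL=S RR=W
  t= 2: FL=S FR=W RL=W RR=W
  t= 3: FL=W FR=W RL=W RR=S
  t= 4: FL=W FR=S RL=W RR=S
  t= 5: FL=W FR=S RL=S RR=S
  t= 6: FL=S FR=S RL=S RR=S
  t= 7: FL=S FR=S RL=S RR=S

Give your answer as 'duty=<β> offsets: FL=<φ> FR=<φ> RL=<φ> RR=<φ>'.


duty β = stance ticks per leg = 5
FL: stance ticks = 5; W→S at t=6 → φ=2
FR: stance ticks = 5; W→S at t=4 → φ=4
RL: stance ticks = 5; W→S at t=5 → φ=3
RR: stance ticks = 5; W→S at t=3 → φ=5

duty=5 offsets: FL=2 FR=4 RL=3 RR=5


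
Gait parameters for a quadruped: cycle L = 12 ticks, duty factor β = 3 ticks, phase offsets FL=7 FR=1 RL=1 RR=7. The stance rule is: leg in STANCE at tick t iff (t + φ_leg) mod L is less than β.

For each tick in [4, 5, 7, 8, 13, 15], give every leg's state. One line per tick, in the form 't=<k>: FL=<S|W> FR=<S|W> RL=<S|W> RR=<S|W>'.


t=4: FL=W FR=W RL=W RR=W
t=5: FL=S FR=W RL=W RR=S
t=7: FL=S FR=W RL=W RR=S
t=8: FL=W FR=W RL=W RR=W
t=13: FL=W FR=S RL=S RR=W
t=15: FL=W FR=W RL=W RR=W

t=4: phase=(11,5,5,11) vs β=3 → FL=W FR=W RL=W RR=W
t=5: phase=(0,6,6,0) vs β=3 → FL=S FR=W RL=W RR=S
t=7: phase=(2,8,8,2) vs β=3 → FL=S FR=W RL=W RR=S
t=8: phase=(3,9,9,3) vs β=3 → FL=W FR=W RL=W RR=W
t=13: phase=(8,2,2,8) vs β=3 → FL=W FR=S RL=S RR=W
t=15: phase=(10,4,4,10) vs β=3 → FL=W FR=W RL=W RR=W


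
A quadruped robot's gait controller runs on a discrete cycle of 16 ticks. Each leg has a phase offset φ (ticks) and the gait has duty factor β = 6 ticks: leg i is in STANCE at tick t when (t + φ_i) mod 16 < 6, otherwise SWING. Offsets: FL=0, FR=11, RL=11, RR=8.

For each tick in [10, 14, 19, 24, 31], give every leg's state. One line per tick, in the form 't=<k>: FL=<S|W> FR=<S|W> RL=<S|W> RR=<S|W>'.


t=10: phase=(10,5,5,2) vs β=6 → FL=W FR=S RL=S RR=S
t=14: phase=(14,9,9,6) vs β=6 → FL=W FR=W RL=W RR=W
t=19: phase=(3,14,14,11) vs β=6 → FL=S FR=W RL=W RR=W
t=24: phase=(8,3,3,0) vs β=6 → FL=W FR=S RL=S RR=S
t=31: phase=(15,10,10,7) vs β=6 → FL=W FR=W RL=W RR=W

t=10: FL=W FR=S RL=S RR=S
t=14: FL=W FR=W RL=W RR=W
t=19: FL=S FR=W RL=W RR=W
t=24: FL=W FR=S RL=S RR=S
t=31: FL=W FR=W RL=W RR=W


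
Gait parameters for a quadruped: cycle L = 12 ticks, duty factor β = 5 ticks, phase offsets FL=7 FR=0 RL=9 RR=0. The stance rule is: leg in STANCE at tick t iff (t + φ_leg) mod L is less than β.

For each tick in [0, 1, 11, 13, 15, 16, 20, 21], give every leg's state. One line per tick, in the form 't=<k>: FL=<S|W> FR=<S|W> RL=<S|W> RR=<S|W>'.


t=0: phase=(7,0,9,0) vs β=5 → FL=W FR=S RL=W RR=S
t=1: phase=(8,1,10,1) vs β=5 → FL=W FR=S RL=W RR=S
t=11: phase=(6,11,8,11) vs β=5 → FL=W FR=W RL=W RR=W
t=13: phase=(8,1,10,1) vs β=5 → FL=W FR=S RL=W RR=S
t=15: phase=(10,3,0,3) vs β=5 → FL=W FR=S RL=S RR=S
t=16: phase=(11,4,1,4) vs β=5 → FL=W FR=S RL=S RR=S
t=20: phase=(3,8,5,8) vs β=5 → FL=S FR=W RL=W RR=W
t=21: phase=(4,9,6,9) vs β=5 → FL=S FR=W RL=W RR=W

t=0: FL=W FR=S RL=W RR=S
t=1: FL=W FR=S RL=W RR=S
t=11: FL=W FR=W RL=W RR=W
t=13: FL=W FR=S RL=W RR=S
t=15: FL=W FR=S RL=S RR=S
t=16: FL=W FR=S RL=S RR=S
t=20: FL=S FR=W RL=W RR=W
t=21: FL=S FR=W RL=W RR=W


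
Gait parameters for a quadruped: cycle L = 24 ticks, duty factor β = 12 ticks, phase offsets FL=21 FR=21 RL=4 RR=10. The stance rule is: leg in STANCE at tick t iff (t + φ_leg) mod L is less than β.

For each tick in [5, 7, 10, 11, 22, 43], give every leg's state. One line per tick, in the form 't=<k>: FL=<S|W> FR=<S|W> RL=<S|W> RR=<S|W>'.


t=5: phase=(2,2,9,15) vs β=12 → FL=S FR=S RL=S RR=W
t=7: phase=(4,4,11,17) vs β=12 → FL=S FR=S RL=S RR=W
t=10: phase=(7,7,14,20) vs β=12 → FL=S FR=S RL=W RR=W
t=11: phase=(8,8,15,21) vs β=12 → FL=S FR=S RL=W RR=W
t=22: phase=(19,19,2,8) vs β=12 → FL=W FR=W RL=S RR=S
t=43: phase=(16,16,23,5) vs β=12 → FL=W FR=W RL=W RR=S

t=5: FL=S FR=S RL=S RR=W
t=7: FL=S FR=S RL=S RR=W
t=10: FL=S FR=S RL=W RR=W
t=11: FL=S FR=S RL=W RR=W
t=22: FL=W FR=W RL=S RR=S
t=43: FL=W FR=W RL=W RR=S


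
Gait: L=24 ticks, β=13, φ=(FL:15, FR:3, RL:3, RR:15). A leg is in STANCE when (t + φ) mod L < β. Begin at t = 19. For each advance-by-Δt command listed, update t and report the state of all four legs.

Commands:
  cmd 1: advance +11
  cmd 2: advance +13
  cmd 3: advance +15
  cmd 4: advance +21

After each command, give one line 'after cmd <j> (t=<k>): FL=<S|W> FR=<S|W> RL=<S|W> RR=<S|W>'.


after cmd 1 (t=30): FL=W FR=S RL=S RR=W
after cmd 2 (t=43): FL=S FR=W RL=W RR=S
after cmd 3 (t=58): FL=S FR=W RL=W RR=S
after cmd 4 (t=79): FL=W FR=S RL=S RR=W

start t=19: FL=S FR=W RL=W RR=S
cmd 1: advance +11 → t=30, phase=(21,9,9,21) → FL=W FR=S RL=S RR=W
cmd 2: advance +13 → t=43, phase=(10,22,22,10) → FL=S FR=W RL=W RR=S
cmd 3: advance +15 → t=58, phase=(1,13,13,1) → FL=S FR=W RL=W RR=S
cmd 4: advance +21 → t=79, phase=(22,10,10,22) → FL=W FR=S RL=S RR=W


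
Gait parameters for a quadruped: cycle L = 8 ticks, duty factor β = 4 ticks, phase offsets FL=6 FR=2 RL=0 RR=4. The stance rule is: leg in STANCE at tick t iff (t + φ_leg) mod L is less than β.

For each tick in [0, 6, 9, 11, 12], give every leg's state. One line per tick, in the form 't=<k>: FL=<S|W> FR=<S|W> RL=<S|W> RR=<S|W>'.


t=0: phase=(6,2,0,4) vs β=4 → FL=W FR=S RL=S RR=W
t=6: phase=(4,0,6,2) vs β=4 → FL=W FR=S RL=W RR=S
t=9: phase=(7,3,1,5) vs β=4 → FL=W FR=S RL=S RR=W
t=11: phase=(1,5,3,7) vs β=4 → FL=S FR=W RL=S RR=W
t=12: phase=(2,6,4,0) vs β=4 → FL=S FR=W RL=W RR=S

t=0: FL=W FR=S RL=S RR=W
t=6: FL=W FR=S RL=W RR=S
t=9: FL=W FR=S RL=S RR=W
t=11: FL=S FR=W RL=S RR=W
t=12: FL=S FR=W RL=W RR=S


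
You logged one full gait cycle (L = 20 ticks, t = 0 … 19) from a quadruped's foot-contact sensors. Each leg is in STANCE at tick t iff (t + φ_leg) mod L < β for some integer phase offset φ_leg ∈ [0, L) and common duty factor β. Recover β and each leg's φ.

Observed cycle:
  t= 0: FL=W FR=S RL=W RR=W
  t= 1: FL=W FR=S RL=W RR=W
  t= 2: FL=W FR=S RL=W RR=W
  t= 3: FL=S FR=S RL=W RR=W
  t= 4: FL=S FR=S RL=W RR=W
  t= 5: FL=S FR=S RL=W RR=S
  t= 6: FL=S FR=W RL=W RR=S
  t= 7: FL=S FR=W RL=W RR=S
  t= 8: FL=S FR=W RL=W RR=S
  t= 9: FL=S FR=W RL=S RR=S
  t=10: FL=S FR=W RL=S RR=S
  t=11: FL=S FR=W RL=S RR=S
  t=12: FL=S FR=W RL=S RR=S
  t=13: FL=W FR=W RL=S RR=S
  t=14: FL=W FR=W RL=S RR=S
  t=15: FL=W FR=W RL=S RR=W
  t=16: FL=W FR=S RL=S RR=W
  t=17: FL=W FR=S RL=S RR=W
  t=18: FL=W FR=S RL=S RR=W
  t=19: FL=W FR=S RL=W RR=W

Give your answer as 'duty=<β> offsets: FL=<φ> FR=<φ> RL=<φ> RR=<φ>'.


duty=10 offsets: FL=17 FR=4 RL=11 RR=15

duty β = stance ticks per leg = 10
FL: stance ticks = 10; W→S at t=3 → φ=17
FR: stance ticks = 10; W→S at t=16 → φ=4
RL: stance ticks = 10; W→S at t=9 → φ=11
RR: stance ticks = 10; W→S at t=5 → φ=15


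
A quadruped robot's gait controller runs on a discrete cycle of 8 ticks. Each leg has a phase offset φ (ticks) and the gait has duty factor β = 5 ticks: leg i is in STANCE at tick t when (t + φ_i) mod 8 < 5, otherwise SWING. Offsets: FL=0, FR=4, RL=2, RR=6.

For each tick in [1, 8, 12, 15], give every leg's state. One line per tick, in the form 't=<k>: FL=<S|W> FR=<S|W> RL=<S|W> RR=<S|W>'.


t=1: FL=S FR=W RL=S RR=W
t=8: FL=S FR=S RL=S RR=W
t=12: FL=S FR=S RL=W RR=S
t=15: FL=W FR=S RL=S RR=W

t=1: phase=(1,5,3,7) vs β=5 → FL=S FR=W RL=S RR=W
t=8: phase=(0,4,2,6) vs β=5 → FL=S FR=S RL=S RR=W
t=12: phase=(4,0,6,2) vs β=5 → FL=S FR=S RL=W RR=S
t=15: phase=(7,3,1,5) vs β=5 → FL=W FR=S RL=S RR=W


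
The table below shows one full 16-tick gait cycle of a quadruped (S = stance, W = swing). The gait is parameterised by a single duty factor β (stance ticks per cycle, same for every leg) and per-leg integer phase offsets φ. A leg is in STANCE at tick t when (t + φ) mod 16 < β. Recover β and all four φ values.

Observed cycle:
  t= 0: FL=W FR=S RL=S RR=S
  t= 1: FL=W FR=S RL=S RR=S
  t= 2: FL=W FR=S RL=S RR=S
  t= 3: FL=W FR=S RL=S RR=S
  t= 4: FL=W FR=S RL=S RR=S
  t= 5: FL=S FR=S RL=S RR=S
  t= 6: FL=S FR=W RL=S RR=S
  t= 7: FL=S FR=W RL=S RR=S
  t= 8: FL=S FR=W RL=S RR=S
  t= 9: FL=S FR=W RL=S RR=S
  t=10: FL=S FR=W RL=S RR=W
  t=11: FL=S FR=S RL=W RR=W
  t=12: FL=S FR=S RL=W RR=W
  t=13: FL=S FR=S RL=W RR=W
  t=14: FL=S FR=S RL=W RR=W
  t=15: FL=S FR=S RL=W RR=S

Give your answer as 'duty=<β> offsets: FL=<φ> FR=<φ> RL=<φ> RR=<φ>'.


duty=11 offsets: FL=11 FR=5 RL=0 RR=1

duty β = stance ticks per leg = 11
FL: stance ticks = 11; W→S at t=5 → φ=11
FR: stance ticks = 11; W→S at t=11 → φ=5
RL: stance ticks = 11; W→S at t=0 → φ=0
RR: stance ticks = 11; W→S at t=15 → φ=1


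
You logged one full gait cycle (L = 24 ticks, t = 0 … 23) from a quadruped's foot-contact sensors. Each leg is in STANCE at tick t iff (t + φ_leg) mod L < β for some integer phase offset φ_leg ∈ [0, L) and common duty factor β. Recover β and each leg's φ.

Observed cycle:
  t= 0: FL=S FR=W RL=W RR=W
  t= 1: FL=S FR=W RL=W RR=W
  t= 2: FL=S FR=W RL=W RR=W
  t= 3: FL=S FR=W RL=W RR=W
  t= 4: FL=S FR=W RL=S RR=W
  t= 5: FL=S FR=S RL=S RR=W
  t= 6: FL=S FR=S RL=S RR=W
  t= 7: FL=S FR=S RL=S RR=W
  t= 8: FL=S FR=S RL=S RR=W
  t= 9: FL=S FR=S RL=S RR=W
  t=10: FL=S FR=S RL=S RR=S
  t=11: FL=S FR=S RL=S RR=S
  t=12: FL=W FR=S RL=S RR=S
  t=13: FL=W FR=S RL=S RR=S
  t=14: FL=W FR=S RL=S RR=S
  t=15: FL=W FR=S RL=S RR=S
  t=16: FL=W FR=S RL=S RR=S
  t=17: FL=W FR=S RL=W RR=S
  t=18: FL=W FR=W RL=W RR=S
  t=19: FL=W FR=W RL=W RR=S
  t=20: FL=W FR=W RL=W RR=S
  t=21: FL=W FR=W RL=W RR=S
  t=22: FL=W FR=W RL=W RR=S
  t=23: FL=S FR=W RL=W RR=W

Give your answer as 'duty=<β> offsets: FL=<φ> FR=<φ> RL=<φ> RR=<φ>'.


duty β = stance ticks per leg = 13
FL: stance ticks = 13; W→S at t=23 → φ=1
FR: stance ticks = 13; W→S at t=5 → φ=19
RL: stance ticks = 13; W→S at t=4 → φ=20
RR: stance ticks = 13; W→S at t=10 → φ=14

duty=13 offsets: FL=1 FR=19 RL=20 RR=14


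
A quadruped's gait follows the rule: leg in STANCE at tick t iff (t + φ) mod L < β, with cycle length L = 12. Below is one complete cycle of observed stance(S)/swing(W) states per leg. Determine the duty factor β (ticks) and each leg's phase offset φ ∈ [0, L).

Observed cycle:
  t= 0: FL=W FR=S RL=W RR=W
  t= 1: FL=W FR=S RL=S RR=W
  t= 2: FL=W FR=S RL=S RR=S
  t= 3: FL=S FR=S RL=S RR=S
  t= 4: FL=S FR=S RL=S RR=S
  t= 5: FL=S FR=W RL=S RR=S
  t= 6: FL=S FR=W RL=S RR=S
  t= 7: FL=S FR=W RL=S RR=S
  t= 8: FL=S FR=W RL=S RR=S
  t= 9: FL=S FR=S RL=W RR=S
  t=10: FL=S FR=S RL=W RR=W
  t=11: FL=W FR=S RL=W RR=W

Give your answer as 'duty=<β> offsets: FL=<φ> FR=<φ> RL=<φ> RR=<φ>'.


duty β = stance ticks per leg = 8
FL: stance ticks = 8; W→S at t=3 → φ=9
FR: stance ticks = 8; W→S at t=9 → φ=3
RL: stance ticks = 8; W→S at t=1 → φ=11
RR: stance ticks = 8; W→S at t=2 → φ=10

duty=8 offsets: FL=9 FR=3 RL=11 RR=10


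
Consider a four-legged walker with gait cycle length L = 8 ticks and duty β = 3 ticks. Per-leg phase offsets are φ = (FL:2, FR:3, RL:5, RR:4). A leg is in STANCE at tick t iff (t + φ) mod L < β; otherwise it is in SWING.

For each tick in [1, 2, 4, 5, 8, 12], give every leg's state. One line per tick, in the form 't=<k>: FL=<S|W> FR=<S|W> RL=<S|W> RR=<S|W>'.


t=1: FL=W FR=W RL=W RR=W
t=2: FL=W FR=W RL=W RR=W
t=4: FL=W FR=W RL=S RR=S
t=5: FL=W FR=S RL=S RR=S
t=8: FL=S FR=W RL=W RR=W
t=12: FL=W FR=W RL=S RR=S

t=1: phase=(3,4,6,5) vs β=3 → FL=W FR=W RL=W RR=W
t=2: phase=(4,5,7,6) vs β=3 → FL=W FR=W RL=W RR=W
t=4: phase=(6,7,1,0) vs β=3 → FL=W FR=W RL=S RR=S
t=5: phase=(7,0,2,1) vs β=3 → FL=W FR=S RL=S RR=S
t=8: phase=(2,3,5,4) vs β=3 → FL=S FR=W RL=W RR=W
t=12: phase=(6,7,1,0) vs β=3 → FL=W FR=W RL=S RR=S


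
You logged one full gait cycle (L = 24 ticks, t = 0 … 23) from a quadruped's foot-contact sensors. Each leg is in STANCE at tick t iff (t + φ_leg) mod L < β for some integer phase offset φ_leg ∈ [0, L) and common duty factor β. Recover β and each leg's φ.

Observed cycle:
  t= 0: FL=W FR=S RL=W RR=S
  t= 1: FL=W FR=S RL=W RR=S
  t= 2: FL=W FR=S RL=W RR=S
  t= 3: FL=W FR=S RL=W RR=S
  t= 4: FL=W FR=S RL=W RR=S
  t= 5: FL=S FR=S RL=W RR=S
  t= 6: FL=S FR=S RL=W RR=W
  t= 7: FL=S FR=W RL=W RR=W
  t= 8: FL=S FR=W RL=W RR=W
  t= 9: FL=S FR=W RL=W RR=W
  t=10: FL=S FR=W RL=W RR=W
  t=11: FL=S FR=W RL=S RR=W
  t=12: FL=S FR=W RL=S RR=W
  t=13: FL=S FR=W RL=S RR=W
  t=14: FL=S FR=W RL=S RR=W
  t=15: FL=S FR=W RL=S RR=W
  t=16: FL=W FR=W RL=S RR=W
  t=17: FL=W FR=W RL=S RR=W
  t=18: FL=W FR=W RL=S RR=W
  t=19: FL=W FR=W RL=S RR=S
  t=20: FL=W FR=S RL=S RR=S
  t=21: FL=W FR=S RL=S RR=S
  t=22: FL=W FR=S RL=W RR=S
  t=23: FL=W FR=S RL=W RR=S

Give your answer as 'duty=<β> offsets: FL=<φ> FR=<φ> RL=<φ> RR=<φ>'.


duty=11 offsets: FL=19 FR=4 RL=13 RR=5

duty β = stance ticks per leg = 11
FL: stance ticks = 11; W→S at t=5 → φ=19
FR: stance ticks = 11; W→S at t=20 → φ=4
RL: stance ticks = 11; W→S at t=11 → φ=13
RR: stance ticks = 11; W→S at t=19 → φ=5


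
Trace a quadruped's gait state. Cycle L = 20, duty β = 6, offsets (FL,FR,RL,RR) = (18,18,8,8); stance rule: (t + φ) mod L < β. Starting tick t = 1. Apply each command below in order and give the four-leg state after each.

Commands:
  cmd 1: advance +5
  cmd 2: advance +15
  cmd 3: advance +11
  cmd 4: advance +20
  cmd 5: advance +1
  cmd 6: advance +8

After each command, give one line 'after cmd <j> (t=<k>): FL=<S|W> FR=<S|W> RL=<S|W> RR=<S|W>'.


start t=1: FL=W FR=W RL=W RR=W
cmd 1: advance +5 → t=6, phase=(4,4,14,14) → FL=S FR=S RL=W RR=W
cmd 2: advance +15 → t=21, phase=(19,19,9,9) → FL=W FR=W RL=W RR=W
cmd 3: advance +11 → t=32, phase=(10,10,0,0) → FL=W FR=W RL=S RR=S
cmd 4: advance +20 → t=52, phase=(10,10,0,0) → FL=W FR=W RL=S RR=S
cmd 5: advance +1 → t=53, phase=(11,11,1,1) → FL=W FR=W RL=S RR=S
cmd 6: advance +8 → t=61, phase=(19,19,9,9) → FL=W FR=W RL=W RR=W

after cmd 1 (t=6): FL=S FR=S RL=W RR=W
after cmd 2 (t=21): FL=W FR=W RL=W RR=W
after cmd 3 (t=32): FL=W FR=W RL=S RR=S
after cmd 4 (t=52): FL=W FR=W RL=S RR=S
after cmd 5 (t=53): FL=W FR=W RL=S RR=S
after cmd 6 (t=61): FL=W FR=W RL=W RR=W


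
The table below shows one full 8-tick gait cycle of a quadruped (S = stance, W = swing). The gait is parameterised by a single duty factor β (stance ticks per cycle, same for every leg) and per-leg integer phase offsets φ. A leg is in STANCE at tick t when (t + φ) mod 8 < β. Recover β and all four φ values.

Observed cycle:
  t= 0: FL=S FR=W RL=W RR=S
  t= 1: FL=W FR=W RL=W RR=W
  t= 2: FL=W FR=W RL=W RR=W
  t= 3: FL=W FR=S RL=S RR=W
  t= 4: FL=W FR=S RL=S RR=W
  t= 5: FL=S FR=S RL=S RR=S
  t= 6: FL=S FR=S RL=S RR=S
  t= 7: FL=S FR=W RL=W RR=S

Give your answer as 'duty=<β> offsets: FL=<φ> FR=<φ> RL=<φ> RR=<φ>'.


duty=4 offsets: FL=3 FR=5 RL=5 RR=3

duty β = stance ticks per leg = 4
FL: stance ticks = 4; W→S at t=5 → φ=3
FR: stance ticks = 4; W→S at t=3 → φ=5
RL: stance ticks = 4; W→S at t=3 → φ=5
RR: stance ticks = 4; W→S at t=5 → φ=3


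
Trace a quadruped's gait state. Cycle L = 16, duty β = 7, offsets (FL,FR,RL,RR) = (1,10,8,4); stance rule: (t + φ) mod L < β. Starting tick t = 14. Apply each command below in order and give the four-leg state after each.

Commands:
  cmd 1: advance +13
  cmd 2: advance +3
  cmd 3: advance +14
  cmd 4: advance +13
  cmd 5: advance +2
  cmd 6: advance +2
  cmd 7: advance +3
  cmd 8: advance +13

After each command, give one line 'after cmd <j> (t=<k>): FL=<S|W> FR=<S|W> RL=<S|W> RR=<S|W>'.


start t=14: FL=W FR=W RL=S RR=S
cmd 1: advance +13 → t=27, phase=(12,5,3,15) → FL=W FR=S RL=S RR=W
cmd 2: advance +3 → t=30, phase=(15,8,6,2) → FL=W FR=W RL=S RR=S
cmd 3: advance +14 → t=44, phase=(13,6,4,0) → FL=W FR=S RL=S RR=S
cmd 4: advance +13 → t=57, phase=(10,3,1,13) → FL=W FR=S RL=S RR=W
cmd 5: advance +2 → t=59, phase=(12,5,3,15) → FL=W FR=S RL=S RR=W
cmd 6: advance +2 → t=61, phase=(14,7,5,1) → FL=W FR=W RL=S RR=S
cmd 7: advance +3 → t=64, phase=(1,10,8,4) → FL=S FR=W RL=W RR=S
cmd 8: advance +13 → t=77, phase=(14,7,5,1) → FL=W FR=W RL=S RR=S

after cmd 1 (t=27): FL=W FR=S RL=S RR=W
after cmd 2 (t=30): FL=W FR=W RL=S RR=S
after cmd 3 (t=44): FL=W FR=S RL=S RR=S
after cmd 4 (t=57): FL=W FR=S RL=S RR=W
after cmd 5 (t=59): FL=W FR=S RL=S RR=W
after cmd 6 (t=61): FL=W FR=W RL=S RR=S
after cmd 7 (t=64): FL=S FR=W RL=W RR=S
after cmd 8 (t=77): FL=W FR=W RL=S RR=S


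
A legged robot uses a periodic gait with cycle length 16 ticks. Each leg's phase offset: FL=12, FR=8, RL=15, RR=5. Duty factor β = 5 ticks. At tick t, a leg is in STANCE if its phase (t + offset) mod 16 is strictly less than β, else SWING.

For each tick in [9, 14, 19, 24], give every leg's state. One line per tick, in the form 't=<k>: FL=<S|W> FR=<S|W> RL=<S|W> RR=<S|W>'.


t=9: FL=W FR=S RL=W RR=W
t=14: FL=W FR=W RL=W RR=S
t=19: FL=W FR=W RL=S RR=W
t=24: FL=S FR=S RL=W RR=W

t=9: phase=(5,1,8,14) vs β=5 → FL=W FR=S RL=W RR=W
t=14: phase=(10,6,13,3) vs β=5 → FL=W FR=W RL=W RR=S
t=19: phase=(15,11,2,8) vs β=5 → FL=W FR=W RL=S RR=W
t=24: phase=(4,0,7,13) vs β=5 → FL=S FR=S RL=W RR=W


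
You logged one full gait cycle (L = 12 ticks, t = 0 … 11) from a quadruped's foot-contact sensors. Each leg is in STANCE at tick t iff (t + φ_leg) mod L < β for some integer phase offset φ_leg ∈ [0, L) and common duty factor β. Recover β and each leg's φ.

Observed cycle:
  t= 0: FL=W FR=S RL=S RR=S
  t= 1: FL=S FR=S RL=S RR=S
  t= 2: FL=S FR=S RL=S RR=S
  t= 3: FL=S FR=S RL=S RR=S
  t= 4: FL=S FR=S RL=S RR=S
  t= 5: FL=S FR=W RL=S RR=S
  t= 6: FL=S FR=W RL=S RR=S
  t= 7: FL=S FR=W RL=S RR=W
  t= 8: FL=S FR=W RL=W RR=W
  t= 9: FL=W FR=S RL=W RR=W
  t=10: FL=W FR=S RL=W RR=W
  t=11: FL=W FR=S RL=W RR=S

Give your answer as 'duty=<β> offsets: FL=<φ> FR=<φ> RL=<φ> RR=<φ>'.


duty=8 offsets: FL=11 FR=3 RL=0 RR=1

duty β = stance ticks per leg = 8
FL: stance ticks = 8; W→S at t=1 → φ=11
FR: stance ticks = 8; W→S at t=9 → φ=3
RL: stance ticks = 8; W→S at t=0 → φ=0
RR: stance ticks = 8; W→S at t=11 → φ=1


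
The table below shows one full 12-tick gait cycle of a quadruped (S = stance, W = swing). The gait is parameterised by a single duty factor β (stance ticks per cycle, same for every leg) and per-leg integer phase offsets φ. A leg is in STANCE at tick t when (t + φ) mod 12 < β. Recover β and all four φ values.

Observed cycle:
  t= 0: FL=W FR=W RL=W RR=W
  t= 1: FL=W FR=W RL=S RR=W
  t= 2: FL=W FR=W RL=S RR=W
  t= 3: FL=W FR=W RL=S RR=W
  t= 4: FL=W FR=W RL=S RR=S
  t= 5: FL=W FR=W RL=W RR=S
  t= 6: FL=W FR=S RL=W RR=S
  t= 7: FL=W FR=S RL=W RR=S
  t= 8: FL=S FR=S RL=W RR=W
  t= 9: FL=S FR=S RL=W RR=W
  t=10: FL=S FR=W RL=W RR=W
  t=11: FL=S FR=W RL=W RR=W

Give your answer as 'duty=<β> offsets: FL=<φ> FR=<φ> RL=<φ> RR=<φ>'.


duty=4 offsets: FL=4 FR=6 RL=11 RR=8

duty β = stance ticks per leg = 4
FL: stance ticks = 4; W→S at t=8 → φ=4
FR: stance ticks = 4; W→S at t=6 → φ=6
RL: stance ticks = 4; W→S at t=1 → φ=11
RR: stance ticks = 4; W→S at t=4 → φ=8


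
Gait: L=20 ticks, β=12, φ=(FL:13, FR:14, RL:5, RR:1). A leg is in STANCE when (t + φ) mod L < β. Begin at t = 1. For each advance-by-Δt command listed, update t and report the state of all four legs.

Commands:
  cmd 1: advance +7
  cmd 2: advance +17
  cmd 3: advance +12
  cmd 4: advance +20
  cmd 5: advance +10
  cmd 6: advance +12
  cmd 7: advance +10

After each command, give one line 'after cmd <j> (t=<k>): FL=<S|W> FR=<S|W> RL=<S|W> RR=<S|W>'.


after cmd 1 (t=8): FL=S FR=S RL=W RR=S
after cmd 2 (t=25): FL=W FR=W RL=S RR=S
after cmd 3 (t=37): FL=S FR=S RL=S RR=W
after cmd 4 (t=57): FL=S FR=S RL=S RR=W
after cmd 5 (t=67): FL=S FR=S RL=W RR=S
after cmd 6 (t=79): FL=W FR=W RL=S RR=S
after cmd 7 (t=89): FL=S FR=S RL=W RR=S

start t=1: FL=W FR=W RL=S RR=S
cmd 1: advance +7 → t=8, phase=(1,2,13,9) → FL=S FR=S RL=W RR=S
cmd 2: advance +17 → t=25, phase=(18,19,10,6) → FL=W FR=W RL=S RR=S
cmd 3: advance +12 → t=37, phase=(10,11,2,18) → FL=S FR=S RL=S RR=W
cmd 4: advance +20 → t=57, phase=(10,11,2,18) → FL=S FR=S RL=S RR=W
cmd 5: advance +10 → t=67, phase=(0,1,12,8) → FL=S FR=S RL=W RR=S
cmd 6: advance +12 → t=79, phase=(12,13,4,0) → FL=W FR=W RL=S RR=S
cmd 7: advance +10 → t=89, phase=(2,3,14,10) → FL=S FR=S RL=W RR=S
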